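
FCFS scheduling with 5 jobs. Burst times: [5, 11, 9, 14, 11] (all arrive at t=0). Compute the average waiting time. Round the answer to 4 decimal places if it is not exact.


FCFS order (as given): [5, 11, 9, 14, 11]
Waiting times:
  Job 1: wait = 0
  Job 2: wait = 5
  Job 3: wait = 16
  Job 4: wait = 25
  Job 5: wait = 39
Sum of waiting times = 85
Average waiting time = 85/5 = 17.0

17.0


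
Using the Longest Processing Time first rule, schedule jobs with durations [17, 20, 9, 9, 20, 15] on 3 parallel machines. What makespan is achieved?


Sort jobs in decreasing order (LPT): [20, 20, 17, 15, 9, 9]
Assign each job to the least loaded machine:
  Machine 1: jobs [20, 9], load = 29
  Machine 2: jobs [20, 9], load = 29
  Machine 3: jobs [17, 15], load = 32
Makespan = max load = 32

32


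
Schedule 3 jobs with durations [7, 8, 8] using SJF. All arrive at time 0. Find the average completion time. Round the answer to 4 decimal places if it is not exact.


SJF order (ascending): [7, 8, 8]
Completion times:
  Job 1: burst=7, C=7
  Job 2: burst=8, C=15
  Job 3: burst=8, C=23
Average completion = 45/3 = 15.0

15.0


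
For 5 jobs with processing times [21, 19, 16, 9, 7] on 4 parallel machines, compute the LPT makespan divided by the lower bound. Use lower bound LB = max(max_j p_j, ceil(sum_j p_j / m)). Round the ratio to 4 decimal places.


LPT order: [21, 19, 16, 9, 7]
Machine loads after assignment: [21, 19, 16, 16]
LPT makespan = 21
Lower bound = max(max_job, ceil(total/4)) = max(21, 18) = 21
Ratio = 21 / 21 = 1.0

1.0


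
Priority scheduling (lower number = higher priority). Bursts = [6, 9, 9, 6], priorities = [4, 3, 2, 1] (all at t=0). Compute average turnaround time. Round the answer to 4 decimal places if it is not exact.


Sort by priority (ascending = highest first):
Order: [(1, 6), (2, 9), (3, 9), (4, 6)]
Completion times:
  Priority 1, burst=6, C=6
  Priority 2, burst=9, C=15
  Priority 3, burst=9, C=24
  Priority 4, burst=6, C=30
Average turnaround = 75/4 = 18.75

18.75


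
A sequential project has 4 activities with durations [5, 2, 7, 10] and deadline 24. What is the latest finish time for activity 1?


LF(activity 1) = deadline - sum of successor durations
Successors: activities 2 through 4 with durations [2, 7, 10]
Sum of successor durations = 19
LF = 24 - 19 = 5

5


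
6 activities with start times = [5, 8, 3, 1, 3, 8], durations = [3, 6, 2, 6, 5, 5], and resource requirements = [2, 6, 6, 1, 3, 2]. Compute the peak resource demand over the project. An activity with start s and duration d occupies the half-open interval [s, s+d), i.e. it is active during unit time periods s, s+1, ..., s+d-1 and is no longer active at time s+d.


Each activity i is active on [start_i, start_i + duration_i).
Compute total resource usage per time slot:
  t=0: active resources = [], total = 0
  t=1: active resources = [1], total = 1
  t=2: active resources = [1], total = 1
  t=3: active resources = [6, 1, 3], total = 10
  t=4: active resources = [6, 1, 3], total = 10
  t=5: active resources = [2, 1, 3], total = 6
  t=6: active resources = [2, 1, 3], total = 6
  t=7: active resources = [2, 3], total = 5
  t=8: active resources = [6, 2], total = 8
  t=9: active resources = [6, 2], total = 8
  t=10: active resources = [6, 2], total = 8
  t=11: active resources = [6, 2], total = 8
  t=12: active resources = [6, 2], total = 8
  t=13: active resources = [6], total = 6
Peak resource demand = 10

10


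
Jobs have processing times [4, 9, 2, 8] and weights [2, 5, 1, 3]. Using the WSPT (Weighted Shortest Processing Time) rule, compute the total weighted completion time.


Compute p/w ratios and sort ascending (WSPT): [(9, 5), (4, 2), (2, 1), (8, 3)]
Compute weighted completion times:
  Job (p=9,w=5): C=9, w*C=5*9=45
  Job (p=4,w=2): C=13, w*C=2*13=26
  Job (p=2,w=1): C=15, w*C=1*15=15
  Job (p=8,w=3): C=23, w*C=3*23=69
Total weighted completion time = 155

155


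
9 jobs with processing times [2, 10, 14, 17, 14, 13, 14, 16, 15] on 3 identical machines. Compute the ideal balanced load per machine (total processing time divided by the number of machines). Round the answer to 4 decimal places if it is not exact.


Total processing time = 2 + 10 + 14 + 17 + 14 + 13 + 14 + 16 + 15 = 115
Number of machines = 3
Ideal balanced load = 115 / 3 = 38.3333

38.3333


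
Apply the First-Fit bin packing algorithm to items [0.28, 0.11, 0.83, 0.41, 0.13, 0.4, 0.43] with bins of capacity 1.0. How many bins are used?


Place items sequentially using First-Fit:
  Item 0.28 -> new Bin 1
  Item 0.11 -> Bin 1 (now 0.39)
  Item 0.83 -> new Bin 2
  Item 0.41 -> Bin 1 (now 0.8)
  Item 0.13 -> Bin 1 (now 0.93)
  Item 0.4 -> new Bin 3
  Item 0.43 -> Bin 3 (now 0.83)
Total bins used = 3

3


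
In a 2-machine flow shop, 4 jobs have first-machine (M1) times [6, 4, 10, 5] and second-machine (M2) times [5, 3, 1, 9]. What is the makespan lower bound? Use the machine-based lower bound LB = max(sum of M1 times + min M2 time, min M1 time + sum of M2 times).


LB1 = sum(M1 times) + min(M2 times) = 25 + 1 = 26
LB2 = min(M1 times) + sum(M2 times) = 4 + 18 = 22
Lower bound = max(LB1, LB2) = max(26, 22) = 26

26


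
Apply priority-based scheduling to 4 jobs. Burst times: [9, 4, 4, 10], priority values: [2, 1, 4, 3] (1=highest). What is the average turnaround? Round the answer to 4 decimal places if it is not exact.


Sort by priority (ascending = highest first):
Order: [(1, 4), (2, 9), (3, 10), (4, 4)]
Completion times:
  Priority 1, burst=4, C=4
  Priority 2, burst=9, C=13
  Priority 3, burst=10, C=23
  Priority 4, burst=4, C=27
Average turnaround = 67/4 = 16.75

16.75


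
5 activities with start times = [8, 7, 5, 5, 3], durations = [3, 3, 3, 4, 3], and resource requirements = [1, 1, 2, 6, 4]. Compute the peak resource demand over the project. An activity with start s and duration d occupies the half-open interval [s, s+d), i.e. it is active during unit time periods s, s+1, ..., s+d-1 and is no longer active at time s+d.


Each activity i is active on [start_i, start_i + duration_i).
Compute total resource usage per time slot:
  t=0: active resources = [], total = 0
  t=1: active resources = [], total = 0
  t=2: active resources = [], total = 0
  t=3: active resources = [4], total = 4
  t=4: active resources = [4], total = 4
  t=5: active resources = [2, 6, 4], total = 12
  t=6: active resources = [2, 6], total = 8
  t=7: active resources = [1, 2, 6], total = 9
  t=8: active resources = [1, 1, 6], total = 8
  t=9: active resources = [1, 1], total = 2
  t=10: active resources = [1], total = 1
Peak resource demand = 12

12


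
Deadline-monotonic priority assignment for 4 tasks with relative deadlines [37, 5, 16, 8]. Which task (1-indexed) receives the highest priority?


Sort tasks by relative deadline (ascending):
  Task 2: deadline = 5
  Task 4: deadline = 8
  Task 3: deadline = 16
  Task 1: deadline = 37
Priority order (highest first): [2, 4, 3, 1]
Highest priority task = 2

2


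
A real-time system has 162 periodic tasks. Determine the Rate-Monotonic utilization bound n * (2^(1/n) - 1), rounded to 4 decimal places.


Compute 2^(1/162) = 1.0042878529
Subtract 1: 1.0042878529 - 1 = 0.0042878529
Multiply by n: 162 * 0.0042878529 = 0.6946321698
Round to 4 dp: 0.6946

0.6946


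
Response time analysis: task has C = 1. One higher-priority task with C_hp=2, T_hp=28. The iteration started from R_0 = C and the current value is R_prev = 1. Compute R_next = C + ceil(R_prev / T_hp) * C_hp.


R_next = C + ceil(R_prev / T_hp) * C_hp
ceil(1 / 28) = ceil(0.0357) = 1
Interference = 1 * 2 = 2
R_next = 1 + 2 = 3

3


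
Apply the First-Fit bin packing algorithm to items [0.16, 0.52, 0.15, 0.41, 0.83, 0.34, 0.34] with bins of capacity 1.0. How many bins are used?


Place items sequentially using First-Fit:
  Item 0.16 -> new Bin 1
  Item 0.52 -> Bin 1 (now 0.68)
  Item 0.15 -> Bin 1 (now 0.83)
  Item 0.41 -> new Bin 2
  Item 0.83 -> new Bin 3
  Item 0.34 -> Bin 2 (now 0.75)
  Item 0.34 -> new Bin 4
Total bins used = 4

4


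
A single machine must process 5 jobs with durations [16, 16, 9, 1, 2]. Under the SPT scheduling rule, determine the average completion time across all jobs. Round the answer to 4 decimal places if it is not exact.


Sort jobs by processing time (SPT order): [1, 2, 9, 16, 16]
Compute completion times sequentially:
  Job 1: processing = 1, completes at 1
  Job 2: processing = 2, completes at 3
  Job 3: processing = 9, completes at 12
  Job 4: processing = 16, completes at 28
  Job 5: processing = 16, completes at 44
Sum of completion times = 88
Average completion time = 88/5 = 17.6

17.6


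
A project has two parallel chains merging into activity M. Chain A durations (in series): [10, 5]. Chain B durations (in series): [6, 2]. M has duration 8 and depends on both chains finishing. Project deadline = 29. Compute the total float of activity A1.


Forward pass: ES(A1) = sum of predecessors on chain A = 0
EF = ES + duration = 0 + 10 = 10
Backward pass: LF(M) = deadline = 29; LS(M) = 29 - 8 = 21
LF(A1) = LS(M) - sum(successors on chain A) = 21 - 5 = 16
LS = LF - duration = 16 - 10 = 6
Total float = LS - ES = 6 - 0 = 6

6


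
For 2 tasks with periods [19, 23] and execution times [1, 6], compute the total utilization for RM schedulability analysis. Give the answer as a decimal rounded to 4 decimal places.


Compute individual utilizations (exact fractions):
  Task 1: C/T = 1/19 (approx. 0.0526)
  Task 2: C/T = 6/23 (approx. 0.2609)
Total utilization U = 1/19 + 6/23 = 137/437
Rounded to 4 decimal places: U = 0.3135
RM (Liu & Layland) bound for 2 tasks = 0.828427; compare with U = 137/437 (approx. 0.313501)
U <= bound, so schedulable by RM sufficient condition.

0.3135


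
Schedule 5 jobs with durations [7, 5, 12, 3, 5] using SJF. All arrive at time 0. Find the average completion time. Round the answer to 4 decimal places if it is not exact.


SJF order (ascending): [3, 5, 5, 7, 12]
Completion times:
  Job 1: burst=3, C=3
  Job 2: burst=5, C=8
  Job 3: burst=5, C=13
  Job 4: burst=7, C=20
  Job 5: burst=12, C=32
Average completion = 76/5 = 15.2

15.2


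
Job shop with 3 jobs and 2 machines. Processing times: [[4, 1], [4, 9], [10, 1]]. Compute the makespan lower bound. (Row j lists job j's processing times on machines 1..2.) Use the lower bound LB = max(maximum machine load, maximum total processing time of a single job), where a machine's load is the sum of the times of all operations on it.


Machine loads:
  Machine 1: 4 + 4 + 10 = 18
  Machine 2: 1 + 9 + 1 = 11
Max machine load = 18
Job totals:
  Job 1: 5
  Job 2: 13
  Job 3: 11
Max job total = 13
Lower bound = max(18, 13) = 18

18


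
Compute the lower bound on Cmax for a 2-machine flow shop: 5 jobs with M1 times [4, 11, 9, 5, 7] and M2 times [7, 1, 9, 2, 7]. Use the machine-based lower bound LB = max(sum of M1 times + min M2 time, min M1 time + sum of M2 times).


LB1 = sum(M1 times) + min(M2 times) = 36 + 1 = 37
LB2 = min(M1 times) + sum(M2 times) = 4 + 26 = 30
Lower bound = max(LB1, LB2) = max(37, 30) = 37

37


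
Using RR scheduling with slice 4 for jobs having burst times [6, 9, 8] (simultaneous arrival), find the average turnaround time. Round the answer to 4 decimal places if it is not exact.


Time quantum = 4
Execution trace:
  J1 runs 4 units, time = 4
  J2 runs 4 units, time = 8
  J3 runs 4 units, time = 12
  J1 runs 2 units, time = 14
  J2 runs 4 units, time = 18
  J3 runs 4 units, time = 22
  J2 runs 1 units, time = 23
Finish times: [14, 23, 22]
Average turnaround = 59/3 = 19.6667

19.6667


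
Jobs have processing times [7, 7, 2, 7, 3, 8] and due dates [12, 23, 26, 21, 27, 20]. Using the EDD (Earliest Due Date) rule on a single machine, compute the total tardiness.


Sort by due date (EDD order): [(7, 12), (8, 20), (7, 21), (7, 23), (2, 26), (3, 27)]
Compute completion times and tardiness:
  Job 1: p=7, d=12, C=7, tardiness=max(0,7-12)=0
  Job 2: p=8, d=20, C=15, tardiness=max(0,15-20)=0
  Job 3: p=7, d=21, C=22, tardiness=max(0,22-21)=1
  Job 4: p=7, d=23, C=29, tardiness=max(0,29-23)=6
  Job 5: p=2, d=26, C=31, tardiness=max(0,31-26)=5
  Job 6: p=3, d=27, C=34, tardiness=max(0,34-27)=7
Total tardiness = 19

19


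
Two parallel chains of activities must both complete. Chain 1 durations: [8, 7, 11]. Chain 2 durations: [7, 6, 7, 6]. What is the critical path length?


Path A total = 8 + 7 + 11 = 26
Path B total = 7 + 6 + 7 + 6 = 26
Critical path = longest path = max(26, 26) = 26

26


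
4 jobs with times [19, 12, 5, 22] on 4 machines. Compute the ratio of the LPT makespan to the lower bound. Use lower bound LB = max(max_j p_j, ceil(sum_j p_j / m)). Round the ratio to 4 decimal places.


LPT order: [22, 19, 12, 5]
Machine loads after assignment: [22, 19, 12, 5]
LPT makespan = 22
Lower bound = max(max_job, ceil(total/4)) = max(22, 15) = 22
Ratio = 22 / 22 = 1.0

1.0


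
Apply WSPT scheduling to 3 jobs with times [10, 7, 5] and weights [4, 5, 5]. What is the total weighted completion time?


Compute p/w ratios and sort ascending (WSPT): [(5, 5), (7, 5), (10, 4)]
Compute weighted completion times:
  Job (p=5,w=5): C=5, w*C=5*5=25
  Job (p=7,w=5): C=12, w*C=5*12=60
  Job (p=10,w=4): C=22, w*C=4*22=88
Total weighted completion time = 173

173


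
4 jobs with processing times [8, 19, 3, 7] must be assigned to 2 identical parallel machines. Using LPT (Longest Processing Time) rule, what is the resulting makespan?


Sort jobs in decreasing order (LPT): [19, 8, 7, 3]
Assign each job to the least loaded machine:
  Machine 1: jobs [19], load = 19
  Machine 2: jobs [8, 7, 3], load = 18
Makespan = max load = 19

19


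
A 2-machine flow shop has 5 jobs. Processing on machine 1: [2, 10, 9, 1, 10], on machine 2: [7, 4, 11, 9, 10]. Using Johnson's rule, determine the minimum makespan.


Apply Johnson's rule:
  Group 1 (a <= b): [(4, 1, 9), (1, 2, 7), (3, 9, 11), (5, 10, 10)]
  Group 2 (a > b): [(2, 10, 4)]
Optimal job order: [4, 1, 3, 5, 2]
Schedule:
  Job 4: M1 done at 1, M2 done at 10
  Job 1: M1 done at 3, M2 done at 17
  Job 3: M1 done at 12, M2 done at 28
  Job 5: M1 done at 22, M2 done at 38
  Job 2: M1 done at 32, M2 done at 42
Makespan = 42

42


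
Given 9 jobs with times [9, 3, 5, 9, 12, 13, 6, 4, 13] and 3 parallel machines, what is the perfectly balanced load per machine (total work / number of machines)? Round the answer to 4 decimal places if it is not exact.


Total processing time = 9 + 3 + 5 + 9 + 12 + 13 + 6 + 4 + 13 = 74
Number of machines = 3
Ideal balanced load = 74 / 3 = 24.6667

24.6667


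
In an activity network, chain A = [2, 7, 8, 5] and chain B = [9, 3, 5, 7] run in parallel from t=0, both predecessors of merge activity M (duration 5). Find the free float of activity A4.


ES(A4) = sum of predecessors on chain A = 17
EF(A4) = ES + duration = 17 + 5 = 22
Successor of A4 is M. ES(M) = max(sum(A), sum(B)) = max(22, 24) = 24
Free float = ES(successor) - EF(current) = 24 - 22 = 2

2


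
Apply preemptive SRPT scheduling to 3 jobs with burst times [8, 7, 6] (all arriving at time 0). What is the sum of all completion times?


Since all jobs arrive at t=0, SRPT equals SPT ordering.
SPT order: [6, 7, 8]
Completion times:
  Job 1: p=6, C=6
  Job 2: p=7, C=13
  Job 3: p=8, C=21
Total completion time = 6 + 13 + 21 = 40

40


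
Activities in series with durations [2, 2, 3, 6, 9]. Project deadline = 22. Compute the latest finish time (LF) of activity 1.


LF(activity 1) = deadline - sum of successor durations
Successors: activities 2 through 5 with durations [2, 3, 6, 9]
Sum of successor durations = 20
LF = 22 - 20 = 2

2


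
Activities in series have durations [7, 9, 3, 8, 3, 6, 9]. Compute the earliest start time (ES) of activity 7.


Activity 7 starts after activities 1 through 6 complete.
Predecessor durations: [7, 9, 3, 8, 3, 6]
ES = 7 + 9 + 3 + 8 + 3 + 6 = 36

36


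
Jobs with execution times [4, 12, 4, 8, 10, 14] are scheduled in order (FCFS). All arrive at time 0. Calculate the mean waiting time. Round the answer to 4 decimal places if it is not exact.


FCFS order (as given): [4, 12, 4, 8, 10, 14]
Waiting times:
  Job 1: wait = 0
  Job 2: wait = 4
  Job 3: wait = 16
  Job 4: wait = 20
  Job 5: wait = 28
  Job 6: wait = 38
Sum of waiting times = 106
Average waiting time = 106/6 = 17.6667

17.6667


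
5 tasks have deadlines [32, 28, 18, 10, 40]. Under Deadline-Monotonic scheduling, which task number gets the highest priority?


Sort tasks by relative deadline (ascending):
  Task 4: deadline = 10
  Task 3: deadline = 18
  Task 2: deadline = 28
  Task 1: deadline = 32
  Task 5: deadline = 40
Priority order (highest first): [4, 3, 2, 1, 5]
Highest priority task = 4

4


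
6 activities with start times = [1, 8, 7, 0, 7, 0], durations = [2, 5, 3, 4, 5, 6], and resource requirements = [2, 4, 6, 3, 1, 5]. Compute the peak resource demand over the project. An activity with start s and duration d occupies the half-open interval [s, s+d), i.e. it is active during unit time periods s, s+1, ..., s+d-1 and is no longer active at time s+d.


Each activity i is active on [start_i, start_i + duration_i).
Compute total resource usage per time slot:
  t=0: active resources = [3, 5], total = 8
  t=1: active resources = [2, 3, 5], total = 10
  t=2: active resources = [2, 3, 5], total = 10
  t=3: active resources = [3, 5], total = 8
  t=4: active resources = [5], total = 5
  t=5: active resources = [5], total = 5
  t=6: active resources = [], total = 0
  t=7: active resources = [6, 1], total = 7
  t=8: active resources = [4, 6, 1], total = 11
  t=9: active resources = [4, 6, 1], total = 11
  t=10: active resources = [4, 1], total = 5
  t=11: active resources = [4, 1], total = 5
  t=12: active resources = [4], total = 4
Peak resource demand = 11

11


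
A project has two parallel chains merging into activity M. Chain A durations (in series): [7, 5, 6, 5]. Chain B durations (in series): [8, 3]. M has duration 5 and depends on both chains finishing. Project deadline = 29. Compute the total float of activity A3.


Forward pass: ES(A3) = sum of predecessors on chain A = 12
EF = ES + duration = 12 + 6 = 18
Backward pass: LF(M) = deadline = 29; LS(M) = 29 - 5 = 24
LF(A3) = LS(M) - sum(successors on chain A) = 24 - 5 = 19
LS = LF - duration = 19 - 6 = 13
Total float = LS - ES = 13 - 12 = 1

1


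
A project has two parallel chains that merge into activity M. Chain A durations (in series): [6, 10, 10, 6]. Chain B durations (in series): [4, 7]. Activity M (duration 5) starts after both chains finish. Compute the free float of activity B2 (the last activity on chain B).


ES(B2) = sum of predecessors on chain B = 4
EF(B2) = ES + duration = 4 + 7 = 11
Successor of B2 is M. ES(M) = max(sum(A), sum(B)) = max(32, 11) = 32
Free float = ES(successor) - EF(current) = 32 - 11 = 21

21


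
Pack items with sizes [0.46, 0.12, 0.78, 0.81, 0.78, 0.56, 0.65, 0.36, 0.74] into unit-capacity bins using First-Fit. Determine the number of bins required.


Place items sequentially using First-Fit:
  Item 0.46 -> new Bin 1
  Item 0.12 -> Bin 1 (now 0.58)
  Item 0.78 -> new Bin 2
  Item 0.81 -> new Bin 3
  Item 0.78 -> new Bin 4
  Item 0.56 -> new Bin 5
  Item 0.65 -> new Bin 6
  Item 0.36 -> Bin 1 (now 0.94)
  Item 0.74 -> new Bin 7
Total bins used = 7

7


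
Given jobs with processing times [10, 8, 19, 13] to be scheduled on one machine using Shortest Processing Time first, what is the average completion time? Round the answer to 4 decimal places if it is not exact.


Sort jobs by processing time (SPT order): [8, 10, 13, 19]
Compute completion times sequentially:
  Job 1: processing = 8, completes at 8
  Job 2: processing = 10, completes at 18
  Job 3: processing = 13, completes at 31
  Job 4: processing = 19, completes at 50
Sum of completion times = 107
Average completion time = 107/4 = 26.75

26.75


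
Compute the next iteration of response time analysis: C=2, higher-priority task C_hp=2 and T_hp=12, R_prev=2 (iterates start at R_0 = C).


R_next = C + ceil(R_prev / T_hp) * C_hp
ceil(2 / 12) = ceil(0.1667) = 1
Interference = 1 * 2 = 2
R_next = 2 + 2 = 4

4


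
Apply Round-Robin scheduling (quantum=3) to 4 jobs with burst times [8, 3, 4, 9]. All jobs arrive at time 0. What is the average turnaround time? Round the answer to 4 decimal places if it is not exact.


Time quantum = 3
Execution trace:
  J1 runs 3 units, time = 3
  J2 runs 3 units, time = 6
  J3 runs 3 units, time = 9
  J4 runs 3 units, time = 12
  J1 runs 3 units, time = 15
  J3 runs 1 units, time = 16
  J4 runs 3 units, time = 19
  J1 runs 2 units, time = 21
  J4 runs 3 units, time = 24
Finish times: [21, 6, 16, 24]
Average turnaround = 67/4 = 16.75

16.75


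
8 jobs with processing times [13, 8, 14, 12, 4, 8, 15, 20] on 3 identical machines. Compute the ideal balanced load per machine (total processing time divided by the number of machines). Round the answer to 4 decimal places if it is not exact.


Total processing time = 13 + 8 + 14 + 12 + 4 + 8 + 15 + 20 = 94
Number of machines = 3
Ideal balanced load = 94 / 3 = 31.3333

31.3333


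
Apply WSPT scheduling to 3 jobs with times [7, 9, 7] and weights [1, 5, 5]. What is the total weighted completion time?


Compute p/w ratios and sort ascending (WSPT): [(7, 5), (9, 5), (7, 1)]
Compute weighted completion times:
  Job (p=7,w=5): C=7, w*C=5*7=35
  Job (p=9,w=5): C=16, w*C=5*16=80
  Job (p=7,w=1): C=23, w*C=1*23=23
Total weighted completion time = 138

138


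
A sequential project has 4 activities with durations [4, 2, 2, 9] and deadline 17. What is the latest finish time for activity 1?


LF(activity 1) = deadline - sum of successor durations
Successors: activities 2 through 4 with durations [2, 2, 9]
Sum of successor durations = 13
LF = 17 - 13 = 4

4


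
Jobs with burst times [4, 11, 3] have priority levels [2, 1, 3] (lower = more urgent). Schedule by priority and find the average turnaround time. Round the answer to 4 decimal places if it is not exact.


Sort by priority (ascending = highest first):
Order: [(1, 11), (2, 4), (3, 3)]
Completion times:
  Priority 1, burst=11, C=11
  Priority 2, burst=4, C=15
  Priority 3, burst=3, C=18
Average turnaround = 44/3 = 14.6667

14.6667


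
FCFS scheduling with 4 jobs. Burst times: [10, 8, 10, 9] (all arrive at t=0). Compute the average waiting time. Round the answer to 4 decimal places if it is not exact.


FCFS order (as given): [10, 8, 10, 9]
Waiting times:
  Job 1: wait = 0
  Job 2: wait = 10
  Job 3: wait = 18
  Job 4: wait = 28
Sum of waiting times = 56
Average waiting time = 56/4 = 14.0

14.0


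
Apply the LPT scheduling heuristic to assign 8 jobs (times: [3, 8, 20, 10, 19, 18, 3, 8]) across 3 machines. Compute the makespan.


Sort jobs in decreasing order (LPT): [20, 19, 18, 10, 8, 8, 3, 3]
Assign each job to the least loaded machine:
  Machine 1: jobs [20, 8, 3], load = 31
  Machine 2: jobs [19, 8, 3], load = 30
  Machine 3: jobs [18, 10], load = 28
Makespan = max load = 31

31


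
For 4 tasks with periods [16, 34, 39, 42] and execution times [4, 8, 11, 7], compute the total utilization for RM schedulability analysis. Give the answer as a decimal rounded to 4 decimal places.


Compute individual utilizations (exact fractions):
  Task 1: C/T = 4/16 = 1/4 (approx. 0.25)
  Task 2: C/T = 8/34 = 4/17 (approx. 0.2353)
  Task 3: C/T = 11/39 (approx. 0.2821)
  Task 4: C/T = 7/42 = 1/6 (approx. 0.1667)
Total utilization U = 1/4 + 4/17 + 11/39 + 1/6 = 2477/2652
Rounded to 4 decimal places: U = 0.9340
RM (Liu & Layland) bound for 4 tasks = 0.756828; compare with U = 2477/2652 (approx. 0.934012)
bound < U <= 1, so the RM sufficient condition is not met (inconclusive; an exact test such as response-time analysis is needed).

0.9340


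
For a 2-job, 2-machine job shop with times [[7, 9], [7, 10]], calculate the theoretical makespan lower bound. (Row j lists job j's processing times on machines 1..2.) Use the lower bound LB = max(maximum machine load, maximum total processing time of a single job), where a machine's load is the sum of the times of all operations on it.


Machine loads:
  Machine 1: 7 + 7 = 14
  Machine 2: 9 + 10 = 19
Max machine load = 19
Job totals:
  Job 1: 16
  Job 2: 17
Max job total = 17
Lower bound = max(19, 17) = 19

19


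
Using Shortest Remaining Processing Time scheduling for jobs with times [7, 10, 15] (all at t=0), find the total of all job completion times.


Since all jobs arrive at t=0, SRPT equals SPT ordering.
SPT order: [7, 10, 15]
Completion times:
  Job 1: p=7, C=7
  Job 2: p=10, C=17
  Job 3: p=15, C=32
Total completion time = 7 + 17 + 32 = 56

56


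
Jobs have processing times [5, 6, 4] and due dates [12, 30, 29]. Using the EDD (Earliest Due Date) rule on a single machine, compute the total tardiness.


Sort by due date (EDD order): [(5, 12), (4, 29), (6, 30)]
Compute completion times and tardiness:
  Job 1: p=5, d=12, C=5, tardiness=max(0,5-12)=0
  Job 2: p=4, d=29, C=9, tardiness=max(0,9-29)=0
  Job 3: p=6, d=30, C=15, tardiness=max(0,15-30)=0
Total tardiness = 0

0


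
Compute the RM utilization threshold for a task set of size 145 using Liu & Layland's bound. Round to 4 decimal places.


Compute 2^(1/145) = 1.0047917694
Subtract 1: 1.0047917694 - 1 = 0.0047917694
Multiply by n: 145 * 0.0047917694 = 0.6948065630
Round to 4 dp: 0.6948

0.6948


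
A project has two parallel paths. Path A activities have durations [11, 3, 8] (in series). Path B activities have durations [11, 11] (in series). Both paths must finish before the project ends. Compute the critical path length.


Path A total = 11 + 3 + 8 = 22
Path B total = 11 + 11 = 22
Critical path = longest path = max(22, 22) = 22

22


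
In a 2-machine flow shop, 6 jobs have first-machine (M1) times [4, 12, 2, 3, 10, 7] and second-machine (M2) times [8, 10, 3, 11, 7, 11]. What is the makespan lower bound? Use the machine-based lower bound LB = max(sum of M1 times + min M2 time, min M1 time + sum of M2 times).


LB1 = sum(M1 times) + min(M2 times) = 38 + 3 = 41
LB2 = min(M1 times) + sum(M2 times) = 2 + 50 = 52
Lower bound = max(LB1, LB2) = max(41, 52) = 52

52


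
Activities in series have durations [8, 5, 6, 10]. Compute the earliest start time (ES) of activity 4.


Activity 4 starts after activities 1 through 3 complete.
Predecessor durations: [8, 5, 6]
ES = 8 + 5 + 6 = 19

19


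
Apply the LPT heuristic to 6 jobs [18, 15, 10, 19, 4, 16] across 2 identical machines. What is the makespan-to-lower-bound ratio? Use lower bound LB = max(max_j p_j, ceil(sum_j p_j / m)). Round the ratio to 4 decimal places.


LPT order: [19, 18, 16, 15, 10, 4]
Machine loads after assignment: [44, 38]
LPT makespan = 44
Lower bound = max(max_job, ceil(total/2)) = max(19, 41) = 41
Ratio = 44 / 41 = 1.0732

1.0732


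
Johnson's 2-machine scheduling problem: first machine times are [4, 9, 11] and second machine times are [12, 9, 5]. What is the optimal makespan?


Apply Johnson's rule:
  Group 1 (a <= b): [(1, 4, 12), (2, 9, 9)]
  Group 2 (a > b): [(3, 11, 5)]
Optimal job order: [1, 2, 3]
Schedule:
  Job 1: M1 done at 4, M2 done at 16
  Job 2: M1 done at 13, M2 done at 25
  Job 3: M1 done at 24, M2 done at 30
Makespan = 30

30


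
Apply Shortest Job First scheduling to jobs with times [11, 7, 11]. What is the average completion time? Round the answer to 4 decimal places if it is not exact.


SJF order (ascending): [7, 11, 11]
Completion times:
  Job 1: burst=7, C=7
  Job 2: burst=11, C=18
  Job 3: burst=11, C=29
Average completion = 54/3 = 18.0

18.0


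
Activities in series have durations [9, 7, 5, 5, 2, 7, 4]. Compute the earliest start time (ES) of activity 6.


Activity 6 starts after activities 1 through 5 complete.
Predecessor durations: [9, 7, 5, 5, 2]
ES = 9 + 7 + 5 + 5 + 2 = 28

28


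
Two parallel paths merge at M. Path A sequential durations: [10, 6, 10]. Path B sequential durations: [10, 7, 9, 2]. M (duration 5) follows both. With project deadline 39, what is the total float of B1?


Forward pass: ES(B1) = sum of predecessors on chain B = 0
EF = ES + duration = 0 + 10 = 10
Backward pass: LF(M) = deadline = 39; LS(M) = 39 - 5 = 34
LF(B1) = LS(M) - sum(successors on chain B) = 34 - 18 = 16
LS = LF - duration = 16 - 10 = 6
Total float = LS - ES = 6 - 0 = 6

6


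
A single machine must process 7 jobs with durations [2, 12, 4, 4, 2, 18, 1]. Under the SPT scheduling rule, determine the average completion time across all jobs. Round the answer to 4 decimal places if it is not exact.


Sort jobs by processing time (SPT order): [1, 2, 2, 4, 4, 12, 18]
Compute completion times sequentially:
  Job 1: processing = 1, completes at 1
  Job 2: processing = 2, completes at 3
  Job 3: processing = 2, completes at 5
  Job 4: processing = 4, completes at 9
  Job 5: processing = 4, completes at 13
  Job 6: processing = 12, completes at 25
  Job 7: processing = 18, completes at 43
Sum of completion times = 99
Average completion time = 99/7 = 14.1429

14.1429


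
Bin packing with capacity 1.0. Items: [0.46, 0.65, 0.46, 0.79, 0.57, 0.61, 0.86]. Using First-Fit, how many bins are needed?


Place items sequentially using First-Fit:
  Item 0.46 -> new Bin 1
  Item 0.65 -> new Bin 2
  Item 0.46 -> Bin 1 (now 0.92)
  Item 0.79 -> new Bin 3
  Item 0.57 -> new Bin 4
  Item 0.61 -> new Bin 5
  Item 0.86 -> new Bin 6
Total bins used = 6

6


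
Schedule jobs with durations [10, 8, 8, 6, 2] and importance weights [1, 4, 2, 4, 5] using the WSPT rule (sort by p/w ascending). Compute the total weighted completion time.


Compute p/w ratios and sort ascending (WSPT): [(2, 5), (6, 4), (8, 4), (8, 2), (10, 1)]
Compute weighted completion times:
  Job (p=2,w=5): C=2, w*C=5*2=10
  Job (p=6,w=4): C=8, w*C=4*8=32
  Job (p=8,w=4): C=16, w*C=4*16=64
  Job (p=8,w=2): C=24, w*C=2*24=48
  Job (p=10,w=1): C=34, w*C=1*34=34
Total weighted completion time = 188

188


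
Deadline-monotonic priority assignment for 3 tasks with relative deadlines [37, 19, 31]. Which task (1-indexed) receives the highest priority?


Sort tasks by relative deadline (ascending):
  Task 2: deadline = 19
  Task 3: deadline = 31
  Task 1: deadline = 37
Priority order (highest first): [2, 3, 1]
Highest priority task = 2

2


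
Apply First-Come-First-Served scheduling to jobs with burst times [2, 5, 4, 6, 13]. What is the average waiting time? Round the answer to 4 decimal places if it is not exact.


FCFS order (as given): [2, 5, 4, 6, 13]
Waiting times:
  Job 1: wait = 0
  Job 2: wait = 2
  Job 3: wait = 7
  Job 4: wait = 11
  Job 5: wait = 17
Sum of waiting times = 37
Average waiting time = 37/5 = 7.4

7.4


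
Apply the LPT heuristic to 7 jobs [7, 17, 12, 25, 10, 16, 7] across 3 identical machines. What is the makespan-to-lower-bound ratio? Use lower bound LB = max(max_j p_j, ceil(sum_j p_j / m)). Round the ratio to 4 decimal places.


LPT order: [25, 17, 16, 12, 10, 7, 7]
Machine loads after assignment: [32, 34, 28]
LPT makespan = 34
Lower bound = max(max_job, ceil(total/3)) = max(25, 32) = 32
Ratio = 34 / 32 = 1.0625

1.0625


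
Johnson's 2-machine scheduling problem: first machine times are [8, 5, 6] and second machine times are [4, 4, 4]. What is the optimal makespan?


Apply Johnson's rule:
  Group 1 (a <= b): []
  Group 2 (a > b): [(1, 8, 4), (2, 5, 4), (3, 6, 4)]
Optimal job order: [1, 2, 3]
Schedule:
  Job 1: M1 done at 8, M2 done at 12
  Job 2: M1 done at 13, M2 done at 17
  Job 3: M1 done at 19, M2 done at 23
Makespan = 23

23


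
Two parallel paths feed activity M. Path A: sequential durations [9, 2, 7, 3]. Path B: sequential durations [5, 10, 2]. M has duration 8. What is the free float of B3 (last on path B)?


ES(B3) = sum of predecessors on chain B = 15
EF(B3) = ES + duration = 15 + 2 = 17
Successor of B3 is M. ES(M) = max(sum(A), sum(B)) = max(21, 17) = 21
Free float = ES(successor) - EF(current) = 21 - 17 = 4

4


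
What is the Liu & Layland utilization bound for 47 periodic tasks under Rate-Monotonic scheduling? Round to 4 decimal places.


Compute 2^(1/47) = 1.0148570979
Subtract 1: 1.0148570979 - 1 = 0.0148570979
Multiply by n: 47 * 0.0148570979 = 0.6982836013
Round to 4 dp: 0.6983

0.6983


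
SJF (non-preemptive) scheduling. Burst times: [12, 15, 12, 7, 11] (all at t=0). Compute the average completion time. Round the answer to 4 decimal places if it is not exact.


SJF order (ascending): [7, 11, 12, 12, 15]
Completion times:
  Job 1: burst=7, C=7
  Job 2: burst=11, C=18
  Job 3: burst=12, C=30
  Job 4: burst=12, C=42
  Job 5: burst=15, C=57
Average completion = 154/5 = 30.8

30.8


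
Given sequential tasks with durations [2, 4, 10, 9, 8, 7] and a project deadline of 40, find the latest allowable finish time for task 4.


LF(activity 4) = deadline - sum of successor durations
Successors: activities 5 through 6 with durations [8, 7]
Sum of successor durations = 15
LF = 40 - 15 = 25

25


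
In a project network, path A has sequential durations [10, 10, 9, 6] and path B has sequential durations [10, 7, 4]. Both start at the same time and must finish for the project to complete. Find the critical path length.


Path A total = 10 + 10 + 9 + 6 = 35
Path B total = 10 + 7 + 4 = 21
Critical path = longest path = max(35, 21) = 35

35


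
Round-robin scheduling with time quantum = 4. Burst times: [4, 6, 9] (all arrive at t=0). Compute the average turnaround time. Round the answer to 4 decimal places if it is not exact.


Time quantum = 4
Execution trace:
  J1 runs 4 units, time = 4
  J2 runs 4 units, time = 8
  J3 runs 4 units, time = 12
  J2 runs 2 units, time = 14
  J3 runs 4 units, time = 18
  J3 runs 1 units, time = 19
Finish times: [4, 14, 19]
Average turnaround = 37/3 = 12.3333

12.3333


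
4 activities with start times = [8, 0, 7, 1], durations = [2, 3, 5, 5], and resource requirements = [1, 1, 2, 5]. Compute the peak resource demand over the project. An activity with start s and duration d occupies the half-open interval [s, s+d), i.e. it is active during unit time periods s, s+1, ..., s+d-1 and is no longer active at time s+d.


Each activity i is active on [start_i, start_i + duration_i).
Compute total resource usage per time slot:
  t=0: active resources = [1], total = 1
  t=1: active resources = [1, 5], total = 6
  t=2: active resources = [1, 5], total = 6
  t=3: active resources = [5], total = 5
  t=4: active resources = [5], total = 5
  t=5: active resources = [5], total = 5
  t=6: active resources = [], total = 0
  t=7: active resources = [2], total = 2
  t=8: active resources = [1, 2], total = 3
  t=9: active resources = [1, 2], total = 3
  t=10: active resources = [2], total = 2
  t=11: active resources = [2], total = 2
Peak resource demand = 6

6


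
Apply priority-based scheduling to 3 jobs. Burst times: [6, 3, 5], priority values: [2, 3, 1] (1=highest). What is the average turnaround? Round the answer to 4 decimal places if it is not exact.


Sort by priority (ascending = highest first):
Order: [(1, 5), (2, 6), (3, 3)]
Completion times:
  Priority 1, burst=5, C=5
  Priority 2, burst=6, C=11
  Priority 3, burst=3, C=14
Average turnaround = 30/3 = 10.0

10.0


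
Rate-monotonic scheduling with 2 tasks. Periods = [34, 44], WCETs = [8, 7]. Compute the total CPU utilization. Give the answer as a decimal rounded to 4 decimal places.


Compute individual utilizations (exact fractions):
  Task 1: C/T = 8/34 = 4/17 (approx. 0.2353)
  Task 2: C/T = 7/44 (approx. 0.1591)
Total utilization U = 4/17 + 7/44 = 295/748
Rounded to 4 decimal places: U = 0.3944
RM (Liu & Layland) bound for 2 tasks = 0.828427; compare with U = 295/748 (approx. 0.394385)
U <= bound, so schedulable by RM sufficient condition.

0.3944


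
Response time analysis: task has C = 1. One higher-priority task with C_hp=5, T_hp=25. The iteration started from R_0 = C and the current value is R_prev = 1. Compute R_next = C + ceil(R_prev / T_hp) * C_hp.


R_next = C + ceil(R_prev / T_hp) * C_hp
ceil(1 / 25) = ceil(0.04) = 1
Interference = 1 * 5 = 5
R_next = 1 + 5 = 6

6


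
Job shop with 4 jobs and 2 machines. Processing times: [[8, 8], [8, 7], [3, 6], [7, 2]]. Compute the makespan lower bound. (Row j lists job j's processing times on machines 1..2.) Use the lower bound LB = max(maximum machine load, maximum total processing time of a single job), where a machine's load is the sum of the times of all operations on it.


Machine loads:
  Machine 1: 8 + 8 + 3 + 7 = 26
  Machine 2: 8 + 7 + 6 + 2 = 23
Max machine load = 26
Job totals:
  Job 1: 16
  Job 2: 15
  Job 3: 9
  Job 4: 9
Max job total = 16
Lower bound = max(26, 16) = 26

26


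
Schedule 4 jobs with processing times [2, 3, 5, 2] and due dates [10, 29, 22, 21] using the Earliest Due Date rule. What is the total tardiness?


Sort by due date (EDD order): [(2, 10), (2, 21), (5, 22), (3, 29)]
Compute completion times and tardiness:
  Job 1: p=2, d=10, C=2, tardiness=max(0,2-10)=0
  Job 2: p=2, d=21, C=4, tardiness=max(0,4-21)=0
  Job 3: p=5, d=22, C=9, tardiness=max(0,9-22)=0
  Job 4: p=3, d=29, C=12, tardiness=max(0,12-29)=0
Total tardiness = 0

0


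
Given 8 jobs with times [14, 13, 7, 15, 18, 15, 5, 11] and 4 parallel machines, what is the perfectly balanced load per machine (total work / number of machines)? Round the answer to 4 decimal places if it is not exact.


Total processing time = 14 + 13 + 7 + 15 + 18 + 15 + 5 + 11 = 98
Number of machines = 4
Ideal balanced load = 98 / 4 = 24.5

24.5


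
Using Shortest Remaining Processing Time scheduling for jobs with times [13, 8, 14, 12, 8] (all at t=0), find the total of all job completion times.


Since all jobs arrive at t=0, SRPT equals SPT ordering.
SPT order: [8, 8, 12, 13, 14]
Completion times:
  Job 1: p=8, C=8
  Job 2: p=8, C=16
  Job 3: p=12, C=28
  Job 4: p=13, C=41
  Job 5: p=14, C=55
Total completion time = 8 + 16 + 28 + 41 + 55 = 148

148


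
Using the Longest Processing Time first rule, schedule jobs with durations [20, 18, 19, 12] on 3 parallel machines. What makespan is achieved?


Sort jobs in decreasing order (LPT): [20, 19, 18, 12]
Assign each job to the least loaded machine:
  Machine 1: jobs [20], load = 20
  Machine 2: jobs [19], load = 19
  Machine 3: jobs [18, 12], load = 30
Makespan = max load = 30

30


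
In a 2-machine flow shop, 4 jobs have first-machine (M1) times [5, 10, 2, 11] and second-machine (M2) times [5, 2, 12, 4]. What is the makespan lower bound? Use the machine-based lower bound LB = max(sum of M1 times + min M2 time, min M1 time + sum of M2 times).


LB1 = sum(M1 times) + min(M2 times) = 28 + 2 = 30
LB2 = min(M1 times) + sum(M2 times) = 2 + 23 = 25
Lower bound = max(LB1, LB2) = max(30, 25) = 30

30


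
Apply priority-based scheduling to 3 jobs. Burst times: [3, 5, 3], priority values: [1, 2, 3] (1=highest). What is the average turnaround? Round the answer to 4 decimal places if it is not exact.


Sort by priority (ascending = highest first):
Order: [(1, 3), (2, 5), (3, 3)]
Completion times:
  Priority 1, burst=3, C=3
  Priority 2, burst=5, C=8
  Priority 3, burst=3, C=11
Average turnaround = 22/3 = 7.3333

7.3333


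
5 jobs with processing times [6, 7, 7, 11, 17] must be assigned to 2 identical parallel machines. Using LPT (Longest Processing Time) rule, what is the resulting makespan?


Sort jobs in decreasing order (LPT): [17, 11, 7, 7, 6]
Assign each job to the least loaded machine:
  Machine 1: jobs [17, 7], load = 24
  Machine 2: jobs [11, 7, 6], load = 24
Makespan = max load = 24

24


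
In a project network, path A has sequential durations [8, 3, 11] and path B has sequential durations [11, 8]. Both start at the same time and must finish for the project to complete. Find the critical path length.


Path A total = 8 + 3 + 11 = 22
Path B total = 11 + 8 = 19
Critical path = longest path = max(22, 19) = 22

22


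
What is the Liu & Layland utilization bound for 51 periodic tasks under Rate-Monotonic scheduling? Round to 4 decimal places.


Compute 2^(1/51) = 1.0136839003
Subtract 1: 1.0136839003 - 1 = 0.0136839003
Multiply by n: 51 * 0.0136839003 = 0.6978789153
Round to 4 dp: 0.6979

0.6979
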